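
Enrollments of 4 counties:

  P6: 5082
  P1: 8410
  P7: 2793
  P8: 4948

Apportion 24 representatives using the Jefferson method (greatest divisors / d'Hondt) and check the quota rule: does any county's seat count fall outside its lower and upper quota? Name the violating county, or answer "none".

none

Standard quotas: P6 5.744, P1 9.506, P7 3.157, P8 5.593.
Jefferson allocation: P6 6, P1 10, P7 3, P8 5.
Every allocation lies between the lower and upper quota.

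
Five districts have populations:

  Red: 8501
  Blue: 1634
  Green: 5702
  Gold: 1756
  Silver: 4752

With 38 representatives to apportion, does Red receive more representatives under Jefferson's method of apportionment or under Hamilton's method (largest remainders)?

Jefferson: Red 15, Blue 2, Green 10, Gold 3, Silver 8.
Hamilton: Red 14, Blue 3, Green 10, Gold 3, Silver 8.
Red gets 15 under Jefferson and 14 under Hamilton.

Jefferson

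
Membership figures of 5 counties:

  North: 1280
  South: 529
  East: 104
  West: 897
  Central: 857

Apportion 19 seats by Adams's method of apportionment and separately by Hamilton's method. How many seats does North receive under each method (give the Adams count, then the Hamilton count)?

Adams: North 6, South 3, East 1, West 5, Central 4.
Hamilton: North 7, South 3, East 0, West 5, Central 4.
North gets 6 under Adams and 7 under Hamilton.

6 and 7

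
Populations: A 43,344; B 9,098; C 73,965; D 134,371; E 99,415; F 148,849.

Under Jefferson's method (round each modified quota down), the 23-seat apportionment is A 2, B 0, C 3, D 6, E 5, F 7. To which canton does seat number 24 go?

D

Priority for the next seat is population ÷ (current seats + 1).
Priorities: A 14448.000, B 9098.000, C 18491.250, D 19195.857, E 16569.167, F 18606.125.
Highest priority: D.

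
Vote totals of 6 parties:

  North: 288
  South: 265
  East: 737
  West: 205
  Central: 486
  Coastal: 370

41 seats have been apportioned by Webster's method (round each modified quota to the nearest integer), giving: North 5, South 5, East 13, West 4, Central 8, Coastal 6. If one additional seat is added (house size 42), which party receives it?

Central

Priority for the next seat is population ÷ (current seats + 0.5).
Priorities: North 52.364, South 48.182, East 54.593, West 45.556, Central 57.176, Coastal 56.923.
Highest priority: Central.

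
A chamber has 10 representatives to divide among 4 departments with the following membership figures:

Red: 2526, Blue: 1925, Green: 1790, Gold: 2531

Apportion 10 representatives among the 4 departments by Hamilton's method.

Red=3, Blue=2, Green=2, Gold=3

The standard divisor is 8772/10 ≈ 877.2.
Standard quotas: Red 2.880, Blue 2.194, Green 2.041, Gold 2.885.
Lower quotas: Red 2, Blue 2, Green 2, Gold 2 (sum 8, leaving 2 seats).
Remainders in descending order: Gold 0.885, Red 0.880, Blue 0.194, Green 0.041.
Largest remainders: Gold, Red receive the extra seats.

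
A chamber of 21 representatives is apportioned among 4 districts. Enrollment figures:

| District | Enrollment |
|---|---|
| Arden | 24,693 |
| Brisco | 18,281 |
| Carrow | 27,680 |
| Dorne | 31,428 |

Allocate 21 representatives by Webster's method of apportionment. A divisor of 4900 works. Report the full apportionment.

Arden 5; Brisco 4; Carrow 6; Dorne 6

With modified divisor 4900: modified quotas Arden 5.039, Brisco 3.731, Carrow 5.649, Dorne 6.414.
Rounding to the nearest integer: Arden 5, Brisco 4, Carrow 6, Dorne 6 (total 21).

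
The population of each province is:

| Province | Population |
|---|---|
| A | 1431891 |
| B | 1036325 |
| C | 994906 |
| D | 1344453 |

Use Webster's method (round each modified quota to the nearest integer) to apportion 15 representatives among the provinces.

A 5, B 3, C 3, D 4

Standard divisor 4807575/15 ≈ 320505; standard quotas: A 4.468, B 3.233, C 3.104, D 4.195.
Rounding to the nearest integer gives 4, 3, 3, 4 = 14 seats, so the divisor must be adjusted.
With modified divisor 308500: modified quotas A 4.641, B 3.359, C 3.225, D 4.358.
Rounding to the nearest integer: A 5, B 3, C 3, D 4 (total 15).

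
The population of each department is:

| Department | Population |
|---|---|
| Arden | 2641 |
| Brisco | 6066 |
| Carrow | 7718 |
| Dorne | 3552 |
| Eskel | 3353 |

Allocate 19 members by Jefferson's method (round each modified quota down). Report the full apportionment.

Arden: 2, Brisco: 5, Carrow: 6, Dorne: 3, Eskel: 3

Standard divisor 23330/19 ≈ 1227.895; standard quotas: Arden 2.151, Brisco 4.940, Carrow 6.286, Dorne 2.893, Eskel 2.731.
Rounding down gives 2, 4, 6, 2, 2 = 16 seats, so the divisor must be adjusted.
With modified divisor 1110: modified quotas Arden 2.379, Brisco 5.465, Carrow 6.953, Dorne 3.200, Eskel 3.021.
Rounding down: Arden 2, Brisco 5, Carrow 6, Dorne 3, Eskel 3 (total 19).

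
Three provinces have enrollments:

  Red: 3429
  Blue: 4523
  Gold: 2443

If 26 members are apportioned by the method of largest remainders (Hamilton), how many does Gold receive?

6

Total 10395; standard divisor 10395/26 ≈ 399.808.
Standard quotas: Red 8.577, Blue 11.313, Gold 6.110.
Lower quotas: Red 8, Blue 11, Gold 6 (sum 25, leaving 1 seat).
Remainders in descending order: Red 0.577, Blue 0.313, Gold 0.110.
The surplus seat goes to Red.
Gold receives 6.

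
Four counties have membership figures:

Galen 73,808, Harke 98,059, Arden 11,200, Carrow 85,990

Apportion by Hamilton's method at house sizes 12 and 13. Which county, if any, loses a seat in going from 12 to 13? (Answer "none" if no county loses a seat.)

Arden

At 12 seats: Galen 3, Harke 4, Arden 1, Carrow 4.
At 13 seats: Galen 4, Harke 5, Arden 0, Carrow 4.
Arden drops from 1 to 0.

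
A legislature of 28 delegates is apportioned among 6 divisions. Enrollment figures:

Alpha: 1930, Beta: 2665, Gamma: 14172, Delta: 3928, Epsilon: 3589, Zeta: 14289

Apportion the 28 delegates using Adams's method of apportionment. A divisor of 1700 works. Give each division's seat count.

With modified divisor 1700: modified quotas Alpha 1.135, Beta 1.568, Gamma 8.336, Delta 2.311, Epsilon 2.111, Zeta 8.405.
Rounding up: Alpha 2, Beta 2, Gamma 9, Delta 3, Epsilon 3, Zeta 9 (total 28).

Alpha 2, Beta 2, Gamma 9, Delta 3, Epsilon 3, Zeta 9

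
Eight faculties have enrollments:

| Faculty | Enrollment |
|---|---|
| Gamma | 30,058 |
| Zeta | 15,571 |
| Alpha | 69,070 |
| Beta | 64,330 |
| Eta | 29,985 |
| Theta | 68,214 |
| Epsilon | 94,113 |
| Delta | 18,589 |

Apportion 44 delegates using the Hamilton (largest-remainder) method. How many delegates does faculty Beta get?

7

Standard divisor: 389930 ÷ 44 ≈ 8862.045.
Standard quotas: Gamma 3.3918, Zeta 1.7570, Alpha 7.7939, Beta 7.2590, Eta 3.3835, Theta 7.6973, Epsilon 10.6198, Delta 2.0976.
Lower quotas: Gamma 3, Zeta 1, Alpha 7, Beta 7, Eta 3, Theta 7, Epsilon 10, Delta 2 (sum 40, leaving 4 seats).
Remainders in descending order: Alpha 0.7939, Zeta 0.7570, Theta 0.6973, Epsilon 0.6198, Gamma 0.3918, Eta 0.3835, Beta 0.2590, Delta 0.0976.
Largest remainders: Alpha, Zeta, Theta, Epsilon receive the extra seats.
Beta receives 7.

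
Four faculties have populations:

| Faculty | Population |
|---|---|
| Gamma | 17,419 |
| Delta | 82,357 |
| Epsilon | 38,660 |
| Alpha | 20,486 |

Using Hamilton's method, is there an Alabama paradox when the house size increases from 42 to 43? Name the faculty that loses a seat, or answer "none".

none

At 42 seats: Gamma 5, Delta 22, Epsilon 10, Alpha 5.
At 43 seats: Gamma 5, Delta 22, Epsilon 10, Alpha 6.
No faculty's allocation decreased.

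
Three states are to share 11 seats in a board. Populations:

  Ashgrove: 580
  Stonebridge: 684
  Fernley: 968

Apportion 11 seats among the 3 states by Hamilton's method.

Ashgrove 3; Stonebridge 3; Fernley 5

The standard divisor is 2232/11 ≈ 202.909.
Standard quotas: Ashgrove 2.858, Stonebridge 3.371, Fernley 4.771.
Lower quotas: Ashgrove 2, Stonebridge 3, Fernley 4 (sum 9, leaving 2 seats).
Remainders in descending order: Ashgrove 0.858, Fernley 0.771, Stonebridge 0.371.
The surplus seats go to Ashgrove, Fernley.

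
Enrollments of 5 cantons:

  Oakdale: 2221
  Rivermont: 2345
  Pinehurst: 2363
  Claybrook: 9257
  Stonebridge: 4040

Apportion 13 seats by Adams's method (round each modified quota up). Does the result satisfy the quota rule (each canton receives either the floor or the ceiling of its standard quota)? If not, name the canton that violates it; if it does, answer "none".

Standard quotas: Oakdale 1.428, Rivermont 1.507, Pinehurst 1.519, Claybrook 5.950, Stonebridge 2.597.
Adams allocation: Oakdale 2, Rivermont 2, Pinehurst 2, Claybrook 5, Stonebridge 2.
Every allocation lies between the lower and upper quota.

none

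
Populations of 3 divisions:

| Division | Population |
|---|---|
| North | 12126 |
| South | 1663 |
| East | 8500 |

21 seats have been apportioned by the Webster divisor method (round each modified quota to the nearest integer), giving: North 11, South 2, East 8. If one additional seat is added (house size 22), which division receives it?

North

Priority for the next seat is population ÷ (current seats + 0.5).
Priorities: North 1054.435, South 665.200, East 1000.000.
Highest priority: North.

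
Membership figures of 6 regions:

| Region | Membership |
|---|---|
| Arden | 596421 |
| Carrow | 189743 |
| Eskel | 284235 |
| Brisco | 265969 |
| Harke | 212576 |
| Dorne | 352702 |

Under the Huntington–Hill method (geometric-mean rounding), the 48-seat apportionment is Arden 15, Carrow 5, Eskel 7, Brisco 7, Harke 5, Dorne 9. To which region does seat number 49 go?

Harke

Priority for the next seat is population ÷ (√(s·(s+1))).
Priorities: Arden 38498.810, Carrow 34642.174, Eskel 37982.500, Brisco 35541.603, Harke 38810.890, Dorne 37178.055.
Highest priority: Harke.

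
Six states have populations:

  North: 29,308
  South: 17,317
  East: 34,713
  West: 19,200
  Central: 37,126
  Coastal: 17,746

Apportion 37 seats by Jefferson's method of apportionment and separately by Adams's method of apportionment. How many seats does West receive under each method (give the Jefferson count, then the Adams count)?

Jefferson: North 7, South 4, East 9, West 4, Central 9, Coastal 4.
Adams: North 7, South 4, East 8, West 5, Central 9, Coastal 4.
West gets 4 under Jefferson and 5 under Adams.

4 and 5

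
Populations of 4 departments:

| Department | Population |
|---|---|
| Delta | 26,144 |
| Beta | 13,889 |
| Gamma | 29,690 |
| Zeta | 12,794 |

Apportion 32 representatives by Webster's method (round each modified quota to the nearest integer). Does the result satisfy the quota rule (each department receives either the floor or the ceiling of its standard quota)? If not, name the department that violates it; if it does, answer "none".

none

Standard quotas: Delta 10.139, Beta 5.386, Gamma 11.514, Zeta 4.961.
Webster allocation: Delta 10, Beta 5, Gamma 12, Zeta 5.
Every allocation lies between the lower and upper quota.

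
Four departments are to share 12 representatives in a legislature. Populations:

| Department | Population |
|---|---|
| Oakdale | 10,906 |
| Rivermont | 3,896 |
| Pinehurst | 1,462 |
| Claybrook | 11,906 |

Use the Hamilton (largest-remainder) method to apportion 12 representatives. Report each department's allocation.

Standard divisor: 28170 ÷ 12 ≈ 2347.5.
Standard quotas: Oakdale 4.6458, Rivermont 1.6596, Pinehurst 0.6228, Claybrook 5.0718.
Lower quotas: Oakdale 4, Rivermont 1, Pinehurst 0, Claybrook 5 (sum 10, leaving 2 seats).
Remainders in descending order: Rivermont 0.6596, Oakdale 0.6458, Pinehurst 0.6228, Claybrook 0.0718.
The surplus seats go to Rivermont, Oakdale.

Oakdale 5, Rivermont 2, Pinehurst 0, Claybrook 5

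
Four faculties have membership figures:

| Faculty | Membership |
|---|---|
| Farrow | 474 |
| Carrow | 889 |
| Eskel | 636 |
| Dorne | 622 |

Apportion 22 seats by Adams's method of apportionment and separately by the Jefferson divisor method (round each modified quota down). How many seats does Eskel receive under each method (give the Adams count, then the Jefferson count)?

Adams: Farrow 4, Carrow 7, Eskel 6, Dorne 5.
Jefferson: Farrow 4, Carrow 8, Eskel 5, Dorne 5.
Eskel gets 6 under Adams and 5 under Jefferson.

6 and 5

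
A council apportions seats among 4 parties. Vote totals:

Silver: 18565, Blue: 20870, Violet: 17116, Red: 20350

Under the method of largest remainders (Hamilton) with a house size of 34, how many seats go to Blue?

9

Total 76901; standard divisor 76901/34 ≈ 2261.794.
Standard quotas: Silver 8.2081, Blue 9.2272, Violet 7.5674, Red 8.9973.
Lower quotas: Silver 8, Blue 9, Violet 7, Red 8 (sum 32, leaving 2 seats).
Remainders in descending order: Red 0.9973, Violet 0.5674, Blue 0.2272, Silver 0.2081.
Largest remainders: Red, Violet receive the extra seats.
Blue receives 9.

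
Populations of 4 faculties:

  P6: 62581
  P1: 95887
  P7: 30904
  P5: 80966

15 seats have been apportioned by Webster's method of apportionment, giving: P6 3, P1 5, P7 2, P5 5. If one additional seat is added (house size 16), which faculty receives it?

Priority for the next seat is population ÷ (current seats + 0.5).
Priorities: P6 17880.286, P1 17434.000, P7 12361.600, P5 14721.091.
Highest priority: P6.

P6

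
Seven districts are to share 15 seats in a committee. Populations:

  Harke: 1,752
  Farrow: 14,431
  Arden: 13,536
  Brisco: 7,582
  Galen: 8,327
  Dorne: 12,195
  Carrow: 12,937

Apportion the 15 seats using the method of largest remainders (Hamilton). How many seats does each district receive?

Harke 0; Farrow 3; Arden 3; Brisco 2; Galen 2; Dorne 2; Carrow 3

Total 70760; standard divisor 70760/15 ≈ 4717.333.
Standard quotas: Harke 0.3714, Farrow 3.0591, Arden 2.8694, Brisco 1.6073, Galen 1.7652, Dorne 2.5851, Carrow 2.7424.
Lower quotas: Harke 0, Farrow 3, Arden 2, Brisco 1, Galen 1, Dorne 2, Carrow 2 (sum 11, leaving 4 seats).
Remainders in descending order: Arden 0.8694, Galen 0.7652, Carrow 0.7424, Brisco 0.6073, Dorne 0.5851, Harke 0.3714, Farrow 0.0591.
The surplus seats go to Arden, Galen, Carrow, Brisco.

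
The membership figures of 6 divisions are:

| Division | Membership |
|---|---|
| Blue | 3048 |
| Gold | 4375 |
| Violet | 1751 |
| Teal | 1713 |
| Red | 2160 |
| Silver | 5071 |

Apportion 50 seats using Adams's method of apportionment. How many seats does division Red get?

Standard divisor 18118/50 ≈ 362.36; standard quotas: Blue 8.412, Gold 12.074, Violet 4.832, Teal 4.727, Red 5.961, Silver 13.994.
Rounding up gives 9, 13, 5, 5, 6, 14 = 52 seats, so the divisor must be adjusted.
With modified divisor 386: modified quotas Blue 7.896, Gold 11.334, Violet 4.536, Teal 4.438, Red 5.596, Silver 13.137.
Rounding up: Blue 8, Gold 12, Violet 5, Teal 5, Red 6, Silver 14 (total 50).
Red receives 6.

6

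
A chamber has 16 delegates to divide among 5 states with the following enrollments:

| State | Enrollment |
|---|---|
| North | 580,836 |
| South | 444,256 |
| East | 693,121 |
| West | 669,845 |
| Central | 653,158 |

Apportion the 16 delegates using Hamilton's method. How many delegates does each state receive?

The standard divisor is 3041216/16 = 190076.
Standard quotas: North 3.0558, South 2.3373, East 3.6465, West 3.5241, Central 3.4363.
Lower quotas: North 3, South 2, East 3, West 3, Central 3 (sum 14, leaving 2 seats).
Remainders in descending order: East 0.6465, West 0.5241, Central 0.4363, South 0.3373, North 0.0558.
The surplus seats go to East, West.

North 3; South 2; East 4; West 4; Central 3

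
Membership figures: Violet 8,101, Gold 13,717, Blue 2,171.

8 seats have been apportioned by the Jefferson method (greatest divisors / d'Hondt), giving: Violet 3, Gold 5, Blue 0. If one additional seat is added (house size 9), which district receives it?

Priority for the next seat is population ÷ (current seats + 1).
Priorities: Violet 2025.250, Gold 2286.167, Blue 2171.000.
Highest priority: Gold.

Gold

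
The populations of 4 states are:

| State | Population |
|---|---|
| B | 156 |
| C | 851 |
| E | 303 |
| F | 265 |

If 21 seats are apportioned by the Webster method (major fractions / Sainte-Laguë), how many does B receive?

Standard divisor 1575/21 ≈ 75; standard quotas: B 2.080, C 11.347, E 4.040, F 3.533.
Rounding to the nearest integer gives B 2, C 11, E 4, F 4 — total 21, matching the house size, so no adjustment is needed.
B receives 2.

2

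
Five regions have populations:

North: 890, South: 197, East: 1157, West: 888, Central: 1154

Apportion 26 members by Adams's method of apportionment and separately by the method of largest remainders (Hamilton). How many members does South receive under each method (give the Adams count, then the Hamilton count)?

2 and 1

Adams: North 5, South 2, East 7, West 5, Central 7.
Hamilton: North 6, South 1, East 7, West 5, Central 7.
South gets 2 under Adams and 1 under Hamilton.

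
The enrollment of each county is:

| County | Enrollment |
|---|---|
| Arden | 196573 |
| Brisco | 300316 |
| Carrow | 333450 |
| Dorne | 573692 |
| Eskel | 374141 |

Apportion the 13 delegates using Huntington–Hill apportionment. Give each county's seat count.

Arden 2; Brisco 2; Carrow 2; Dorne 4; Eskel 3

With divisor 137564: modified quotas Arden 1.429, Brisco 2.183, Carrow 2.424, Dorne 4.170, Eskel 2.720.
Geometric-mean thresholds: Arden √(1·2)=1.414, Brisco √(2·3)=2.449, Carrow √(2·3)=2.449, Dorne √(4·5)=4.472, Eskel √(2·3)=2.449.
Each quota rounded against its threshold gives Arden 2, Brisco 2, Carrow 2, Dorne 4, Eskel 3 (total 13).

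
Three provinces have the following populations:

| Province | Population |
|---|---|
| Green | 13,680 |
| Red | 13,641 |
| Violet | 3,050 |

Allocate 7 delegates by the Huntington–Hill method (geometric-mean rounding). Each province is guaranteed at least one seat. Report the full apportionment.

Green=3, Red=3, Violet=1

With divisor 4759: modified quotas Green 2.875, Red 2.866, Violet 0.641.
Geometric-mean thresholds: Green √(2·3)=2.449, Red √(2·3)=2.449, Violet (min 1).
Each quota rounded against its threshold gives Green 3, Red 3, Violet 1 (total 7).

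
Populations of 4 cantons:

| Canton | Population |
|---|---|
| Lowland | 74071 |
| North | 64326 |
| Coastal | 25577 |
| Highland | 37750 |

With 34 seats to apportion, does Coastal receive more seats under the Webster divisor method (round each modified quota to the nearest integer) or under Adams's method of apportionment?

Adams

Webster: Lowland 13, North 11, Coastal 4, Highland 6.
Adams: Lowland 12, North 11, Coastal 5, Highland 6.
Coastal gets 4 under Webster and 5 under Adams.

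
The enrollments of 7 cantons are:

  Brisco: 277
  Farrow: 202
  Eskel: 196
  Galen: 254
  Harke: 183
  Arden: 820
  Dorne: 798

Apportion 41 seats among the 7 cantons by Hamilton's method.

Standard divisor: 2730 ÷ 41 ≈ 66.585.
Standard quotas: Brisco 4.160, Farrow 3.034, Eskel 2.944, Galen 3.815, Harke 2.748, Arden 12.315, Dorne 11.985.
Lower quotas: Brisco 4, Farrow 3, Eskel 2, Galen 3, Harke 2, Arden 12, Dorne 11 (sum 37, leaving 4 seats).
Remainders in descending order: Dorne 0.985, Eskel 0.944, Galen 0.815, Harke 0.748, Arden 0.315, Brisco 0.160, Farrow 0.034.
The surplus seats go to Dorne, Eskel, Galen, Harke.

Brisco 4, Farrow 3, Eskel 3, Galen 4, Harke 3, Arden 12, Dorne 12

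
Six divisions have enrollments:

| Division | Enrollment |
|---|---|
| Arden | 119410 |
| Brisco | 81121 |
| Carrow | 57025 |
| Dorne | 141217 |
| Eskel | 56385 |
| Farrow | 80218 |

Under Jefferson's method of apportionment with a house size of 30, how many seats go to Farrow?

Standard divisor 535376/30 ≈ 17845.867; standard quotas: Arden 6.691, Brisco 4.546, Carrow 3.195, Dorne 7.913, Eskel 3.160, Farrow 4.495.
Rounding down gives 6, 4, 3, 7, 3, 4 = 27 seats, so the divisor must be adjusted.
With modified divisor 16130: modified quotas Arden 7.403, Brisco 5.029, Carrow 3.535, Dorne 8.755, Eskel 3.496, Farrow 4.973.
Rounding down: Arden 7, Brisco 5, Carrow 3, Dorne 8, Eskel 3, Farrow 4 (total 30).
Farrow receives 4.

4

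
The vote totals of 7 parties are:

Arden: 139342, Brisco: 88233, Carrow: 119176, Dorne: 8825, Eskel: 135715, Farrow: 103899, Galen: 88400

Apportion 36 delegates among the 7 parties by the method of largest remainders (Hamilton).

The standard divisor is 683590/36 ≈ 18988.611.
Standard quotas: Arden 7.3382, Brisco 4.6466, Carrow 6.2762, Dorne 0.4648, Eskel 7.1472, Farrow 5.4716, Galen 4.6554.
Lower quotas: Arden 7, Brisco 4, Carrow 6, Dorne 0, Eskel 7, Farrow 5, Galen 4 (sum 33, leaving 3 seats).
Remainders in descending order: Galen 0.6554, Brisco 0.6466, Farrow 0.4716, Dorne 0.4648, Arden 0.3382, Carrow 0.2762, Eskel 0.1472.
Largest remainders: Galen, Brisco, Farrow receive the extra seats.

Arden: 7, Brisco: 5, Carrow: 6, Dorne: 0, Eskel: 7, Farrow: 6, Galen: 5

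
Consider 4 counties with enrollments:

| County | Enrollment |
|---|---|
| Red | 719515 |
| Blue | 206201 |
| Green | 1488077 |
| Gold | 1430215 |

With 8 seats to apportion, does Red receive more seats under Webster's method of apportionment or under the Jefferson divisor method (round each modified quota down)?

Webster: Red 2, Blue 0, Green 3, Gold 3.
Jefferson: Red 1, Blue 0, Green 4, Gold 3.
Red gets 2 under Webster and 1 under Jefferson.

Webster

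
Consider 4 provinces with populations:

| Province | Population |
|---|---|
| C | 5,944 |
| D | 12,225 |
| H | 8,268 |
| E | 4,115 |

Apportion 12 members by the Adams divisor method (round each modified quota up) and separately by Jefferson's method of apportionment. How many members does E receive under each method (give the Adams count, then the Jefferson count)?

2 and 1

Adams: C 2, D 5, H 3, E 2.
Jefferson: C 2, D 5, H 4, E 1.
E gets 2 under Adams and 1 under Jefferson.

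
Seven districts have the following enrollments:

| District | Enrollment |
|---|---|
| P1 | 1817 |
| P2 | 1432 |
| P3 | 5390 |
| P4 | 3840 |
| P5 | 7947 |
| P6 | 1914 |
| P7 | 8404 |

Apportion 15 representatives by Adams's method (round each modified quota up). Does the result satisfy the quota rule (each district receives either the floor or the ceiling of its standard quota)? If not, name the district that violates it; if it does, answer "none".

none

Standard quotas: P1 0.887, P2 0.699, P3 2.630, P4 1.874, P5 3.877, P6 0.934, P7 4.100.
Adams allocation: P1 1, P2 1, P3 3, P4 2, P5 3, P6 1, P7 4.
Every allocation lies between the lower and upper quota.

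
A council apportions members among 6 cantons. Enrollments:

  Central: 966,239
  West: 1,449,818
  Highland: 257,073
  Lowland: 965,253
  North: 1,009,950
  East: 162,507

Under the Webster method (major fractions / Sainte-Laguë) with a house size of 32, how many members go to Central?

Standard divisor 4810840/32 ≈ 150338.75; standard quotas: Central 6.427, West 9.644, Highland 1.710, Lowland 6.421, North 6.718, East 1.081.
Rounding to the nearest integer gives Central 6, West 10, Highland 2, Lowland 6, North 7, East 1 — total 32, matching the house size, so no adjustment is needed.
Central receives 6.

6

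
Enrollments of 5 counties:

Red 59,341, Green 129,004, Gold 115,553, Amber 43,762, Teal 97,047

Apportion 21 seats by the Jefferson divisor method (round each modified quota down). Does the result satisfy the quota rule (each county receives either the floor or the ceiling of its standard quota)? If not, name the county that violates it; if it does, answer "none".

none

Standard quotas: Red 2.802, Green 6.092, Gold 5.457, Amber 2.067, Teal 4.583.
Jefferson allocation: Red 3, Green 6, Gold 5, Amber 2, Teal 5.
Every allocation lies between the lower and upper quota.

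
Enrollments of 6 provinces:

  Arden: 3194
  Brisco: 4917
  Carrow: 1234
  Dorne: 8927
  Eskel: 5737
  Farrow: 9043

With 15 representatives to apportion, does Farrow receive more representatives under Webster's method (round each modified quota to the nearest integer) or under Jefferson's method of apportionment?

Webster: Arden 1, Brisco 2, Carrow 1, Dorne 4, Eskel 3, Farrow 4.
Jefferson: Arden 1, Brisco 2, Carrow 0, Dorne 4, Eskel 3, Farrow 5.
Farrow gets 4 under Webster and 5 under Jefferson.

Jefferson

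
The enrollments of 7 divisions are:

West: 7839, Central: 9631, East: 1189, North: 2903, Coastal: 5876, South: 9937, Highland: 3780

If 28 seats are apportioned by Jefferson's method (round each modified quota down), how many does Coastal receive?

4

Standard divisor 41155/28 ≈ 1469.821; standard quotas: West 5.333, Central 6.552, East 0.809, North 1.975, Coastal 3.998, South 6.761, Highland 2.572.
Rounding down gives 5, 6, 0, 1, 3, 6, 2 = 23 seats, so the divisor must be adjusted.
With modified divisor 1300: modified quotas West 6.030, Central 7.408, East 0.915, North 2.233, Coastal 4.520, South 7.644, Highland 2.908.
Rounding down: West 6, Central 7, East 0, North 2, Coastal 4, South 7, Highland 2 (total 28).
Coastal receives 4.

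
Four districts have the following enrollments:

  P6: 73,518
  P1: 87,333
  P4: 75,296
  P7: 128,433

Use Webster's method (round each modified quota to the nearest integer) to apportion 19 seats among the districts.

Standard divisor 364580/19 ≈ 19188.421; standard quotas: P6 3.831, P1 4.551, P4 3.924, P7 6.693.
Rounding to the nearest integer gives 4, 5, 4, 7 = 20 seats, so the divisor must be adjusted.
With modified divisor 19600: modified quotas P6 3.751, P1 4.456, P4 3.842, P7 6.553.
Rounding to the nearest integer: P6 4, P1 4, P4 4, P7 7 (total 19).

P6=4, P1=4, P4=4, P7=7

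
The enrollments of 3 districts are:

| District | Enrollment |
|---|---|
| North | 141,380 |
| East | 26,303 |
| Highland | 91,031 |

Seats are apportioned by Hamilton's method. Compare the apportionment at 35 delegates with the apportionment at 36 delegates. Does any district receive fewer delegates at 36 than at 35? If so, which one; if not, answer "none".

East

At 35 seats: North 19, East 4, Highland 12.
At 36 seats: North 20, East 3, Highland 13.
East drops from 4 to 3.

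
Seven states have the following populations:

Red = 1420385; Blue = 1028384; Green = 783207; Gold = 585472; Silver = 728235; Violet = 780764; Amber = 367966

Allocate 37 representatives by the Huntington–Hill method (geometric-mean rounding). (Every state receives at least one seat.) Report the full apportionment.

With divisor 154452: modified quotas Red 9.196, Blue 6.658, Green 5.071, Gold 3.791, Silver 4.715, Violet 5.055, Amber 2.382.
Geometric-mean thresholds: Red √(9·10)=9.487, Blue √(6·7)=6.481, Green √(5·6)=5.477, Gold √(3·4)=3.464, Silver √(4·5)=4.472, Violet √(5·6)=5.477, Amber √(2·3)=2.449.
Each quota rounded against its threshold gives Red 9, Blue 7, Green 5, Gold 4, Silver 5, Violet 5, Amber 2 (total 37).

Red=9, Blue=7, Green=5, Gold=4, Silver=5, Violet=5, Amber=2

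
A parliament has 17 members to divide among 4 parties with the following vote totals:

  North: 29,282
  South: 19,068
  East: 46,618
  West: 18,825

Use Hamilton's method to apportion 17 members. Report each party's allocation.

North=4, South=3, East=7, West=3

The standard divisor is 113793/17 ≈ 6693.706.
Standard quotas: North 4.3746, South 2.8486, East 6.9645, West 2.8123.
Lower quotas: North 4, South 2, East 6, West 2 (sum 14, leaving 3 seats).
Remainders in descending order: East 0.9645, South 0.8486, West 0.8123, North 0.3746.
Largest remainders: East, South, West receive the extra seats.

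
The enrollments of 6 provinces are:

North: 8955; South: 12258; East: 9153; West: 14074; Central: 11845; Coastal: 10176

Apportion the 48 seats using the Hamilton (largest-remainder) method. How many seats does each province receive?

North=6, South=9, East=7, West=10, Central=9, Coastal=7

The standard divisor is 66461/48 ≈ 1384.604.
Standard quotas: North 6.4676, South 8.8531, East 6.6106, West 10.1646, Central 8.5548, Coastal 7.3494.
Lower quotas: North 6, South 8, East 6, West 10, Central 8, Coastal 7 (sum 45, leaving 3 seats).
Remainders in descending order: South 0.8531, East 0.6106, Central 0.5548, North 0.4676, Coastal 0.3494, West 0.1646.
The surplus seats go to South, East, Central.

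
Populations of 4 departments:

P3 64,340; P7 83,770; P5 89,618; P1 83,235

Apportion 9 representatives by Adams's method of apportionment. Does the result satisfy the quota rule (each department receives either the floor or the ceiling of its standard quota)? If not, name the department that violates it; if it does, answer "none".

Standard quotas: P3 1.804, P7 2.349, P5 2.513, P1 2.334.
Adams allocation: P3 2, P7 2, P5 3, P1 2.
Every allocation lies between the lower and upper quota.

none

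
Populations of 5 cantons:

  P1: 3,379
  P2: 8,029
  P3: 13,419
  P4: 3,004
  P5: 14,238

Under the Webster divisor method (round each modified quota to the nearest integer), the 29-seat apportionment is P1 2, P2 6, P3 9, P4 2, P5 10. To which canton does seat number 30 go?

Priority for the next seat is population ÷ (current seats + 0.5).
Priorities: P1 1351.600, P2 1235.231, P3 1412.526, P4 1201.600, P5 1356.000.
Highest priority: P3.

P3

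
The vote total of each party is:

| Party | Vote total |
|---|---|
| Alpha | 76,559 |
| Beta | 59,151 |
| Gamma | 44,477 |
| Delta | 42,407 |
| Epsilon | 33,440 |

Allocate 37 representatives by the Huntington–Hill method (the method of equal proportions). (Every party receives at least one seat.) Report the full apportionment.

Alpha=11; Beta=9; Gamma=6; Delta=6; Epsilon=5

With divisor 6917: modified quotas Alpha 11.068, Beta 8.552, Gamma 6.430, Delta 6.131, Epsilon 4.834.
Geometric-mean thresholds: Alpha √(11·12)=11.489, Beta √(8·9)=8.485, Gamma √(6·7)=6.481, Delta √(6·7)=6.481, Epsilon √(4·5)=4.472.
Each quota rounded against its threshold gives Alpha 11, Beta 9, Gamma 6, Delta 6, Epsilon 5 (total 37).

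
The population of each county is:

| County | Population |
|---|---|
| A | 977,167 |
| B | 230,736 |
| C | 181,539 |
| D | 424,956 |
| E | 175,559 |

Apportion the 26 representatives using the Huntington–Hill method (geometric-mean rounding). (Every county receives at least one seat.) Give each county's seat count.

A=13, B=3, C=2, D=6, E=2

With divisor 75849: modified quotas A 12.883, B 3.042, C 2.393, D 5.603, E 2.315.
Geometric-mean thresholds: A √(12·13)=12.490, B √(3·4)=3.464, C √(2·3)=2.449, D √(5·6)=5.477, E √(2·3)=2.449.
Each quota rounded against its threshold gives A 13, B 3, C 2, D 6, E 2 (total 26).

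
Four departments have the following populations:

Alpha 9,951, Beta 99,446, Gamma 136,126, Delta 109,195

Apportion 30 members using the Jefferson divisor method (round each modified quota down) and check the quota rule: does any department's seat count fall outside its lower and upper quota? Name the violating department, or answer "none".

none

Standard quotas: Alpha 0.842, Beta 8.411, Gamma 11.513, Delta 9.235.
Jefferson allocation: Alpha 0, Beta 9, Gamma 12, Delta 9.
Every allocation lies between the lower and upper quota.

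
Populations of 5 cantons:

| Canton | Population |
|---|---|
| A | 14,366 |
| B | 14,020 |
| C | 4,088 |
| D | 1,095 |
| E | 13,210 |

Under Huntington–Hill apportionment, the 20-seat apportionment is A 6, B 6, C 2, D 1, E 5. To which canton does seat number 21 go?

Priority for the next seat is population ÷ (√(s·(s+1))).
Priorities: A 2216.722, B 2163.333, C 1668.919, D 774.282, E 2411.805.
Highest priority: E.

E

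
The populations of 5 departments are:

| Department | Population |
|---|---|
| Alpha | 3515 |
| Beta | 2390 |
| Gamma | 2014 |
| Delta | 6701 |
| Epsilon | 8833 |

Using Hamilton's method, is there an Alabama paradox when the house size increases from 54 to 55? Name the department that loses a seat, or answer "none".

Beta

At 54 seats: Alpha 8, Beta 6, Gamma 5, Delta 15, Epsilon 20.
At 55 seats: Alpha 8, Beta 5, Gamma 5, Delta 16, Epsilon 21.
Beta drops from 6 to 5.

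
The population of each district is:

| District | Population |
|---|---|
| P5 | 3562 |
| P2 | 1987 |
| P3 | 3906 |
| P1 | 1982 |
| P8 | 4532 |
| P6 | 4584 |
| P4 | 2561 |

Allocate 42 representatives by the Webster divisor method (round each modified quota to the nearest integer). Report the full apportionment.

Standard divisor 23114/42 ≈ 550.333; standard quotas: P5 6.472, P2 3.611, P3 7.098, P1 3.601, P8 8.235, P6 8.329, P4 4.654.
Rounding to the nearest integer gives P5 6, P2 4, P3 7, P1 4, P8 8, P6 8, P4 5 — total 42, matching the house size, so no adjustment is needed.

P5: 6; P2: 4; P3: 7; P1: 4; P8: 8; P6: 8; P4: 5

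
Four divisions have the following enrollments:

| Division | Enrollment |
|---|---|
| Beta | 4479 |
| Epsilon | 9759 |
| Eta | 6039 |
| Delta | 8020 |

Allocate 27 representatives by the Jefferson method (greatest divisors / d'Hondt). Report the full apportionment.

Beta=4, Epsilon=9, Eta=6, Delta=8

Standard divisor 28297/27 ≈ 1048.037; standard quotas: Beta 4.274, Epsilon 9.312, Eta 5.762, Delta 7.652.
Rounding down gives 4, 9, 5, 7 = 25 seats, so the divisor must be adjusted.
With modified divisor 990: modified quotas Beta 4.524, Epsilon 9.858, Eta 6.100, Delta 8.101.
Rounding down: Beta 4, Epsilon 9, Eta 6, Delta 8 (total 27).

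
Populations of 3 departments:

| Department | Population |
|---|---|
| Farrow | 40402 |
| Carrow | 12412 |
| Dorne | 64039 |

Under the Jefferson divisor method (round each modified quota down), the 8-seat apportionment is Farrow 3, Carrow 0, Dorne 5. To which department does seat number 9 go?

Priority for the next seat is population ÷ (current seats + 1).
Priorities: Farrow 10100.500, Carrow 12412.000, Dorne 10673.167.
Highest priority: Carrow.

Carrow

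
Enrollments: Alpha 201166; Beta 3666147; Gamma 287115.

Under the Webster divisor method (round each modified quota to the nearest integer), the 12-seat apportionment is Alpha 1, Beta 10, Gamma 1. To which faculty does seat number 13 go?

Priority for the next seat is population ÷ (current seats + 0.5).
Priorities: Alpha 134110.667, Beta 349156.857, Gamma 191410.000.
Highest priority: Beta.

Beta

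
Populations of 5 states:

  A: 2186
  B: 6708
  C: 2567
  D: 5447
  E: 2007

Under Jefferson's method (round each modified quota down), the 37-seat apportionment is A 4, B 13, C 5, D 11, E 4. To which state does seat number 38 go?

B

Priority for the next seat is population ÷ (current seats + 1).
Priorities: A 437.200, B 479.143, C 427.833, D 453.917, E 401.400.
Highest priority: B.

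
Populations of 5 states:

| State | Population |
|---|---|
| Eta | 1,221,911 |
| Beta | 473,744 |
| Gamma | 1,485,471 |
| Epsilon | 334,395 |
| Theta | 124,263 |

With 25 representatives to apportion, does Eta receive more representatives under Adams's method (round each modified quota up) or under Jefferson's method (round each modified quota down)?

Adams: Eta 8, Beta 3, Gamma 10, Epsilon 3, Theta 1.
Jefferson: Eta 9, Beta 3, Gamma 11, Epsilon 2, Theta 0.
Eta gets 8 under Adams and 9 under Jefferson.

Jefferson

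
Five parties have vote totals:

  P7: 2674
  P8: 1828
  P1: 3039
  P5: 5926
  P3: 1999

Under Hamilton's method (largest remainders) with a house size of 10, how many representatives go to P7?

2

The standard divisor is 15466/10 ≈ 1546.6.
Standard quotas: P7 1.7290, P8 1.1819, P1 1.9650, P5 3.8316, P3 1.2925.
Lower quotas: P7 1, P8 1, P1 1, P5 3, P3 1 (sum 7, leaving 3 seats).
Remainders in descending order: P1 0.9650, P5 0.8316, P7 0.7290, P3 0.2925, P8 0.1819.
Largest remainders: P1, P5, P7 receive the extra seats.
P7 receives 2.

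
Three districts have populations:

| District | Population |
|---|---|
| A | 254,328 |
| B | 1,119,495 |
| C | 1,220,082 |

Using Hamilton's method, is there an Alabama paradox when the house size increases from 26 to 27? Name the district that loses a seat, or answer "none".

At 26 seats: A 3, B 11, C 12.
At 27 seats: A 2, B 12, C 13.
A drops from 3 to 2.

A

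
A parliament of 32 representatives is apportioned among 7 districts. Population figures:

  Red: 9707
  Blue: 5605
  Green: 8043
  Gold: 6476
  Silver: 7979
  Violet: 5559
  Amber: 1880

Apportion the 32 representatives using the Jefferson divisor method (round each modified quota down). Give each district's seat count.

Red 7; Blue 4; Green 6; Gold 4; Silver 6; Violet 4; Amber 1

Standard divisor 45249/32 ≈ 1414.031; standard quotas: Red 6.865, Blue 3.964, Green 5.688, Gold 4.580, Silver 5.643, Violet 3.931, Amber 1.330.
Rounding down gives 6, 3, 5, 4, 5, 3, 1 = 27 seats, so the divisor must be adjusted.
With modified divisor 1310: modified quotas Red 7.410, Blue 4.279, Green 6.140, Gold 4.944, Silver 6.091, Violet 4.244, Amber 1.435.
Rounding down: Red 7, Blue 4, Green 6, Gold 4, Silver 6, Violet 4, Amber 1 (total 32).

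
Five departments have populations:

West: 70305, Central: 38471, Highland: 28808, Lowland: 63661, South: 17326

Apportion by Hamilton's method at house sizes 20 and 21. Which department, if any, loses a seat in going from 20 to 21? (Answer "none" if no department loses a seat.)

South

At 20 seats: West 6, Central 3, Highland 3, Lowland 6, South 2.
At 21 seats: West 7, Central 4, Highland 3, Lowland 6, South 1.
South drops from 2 to 1.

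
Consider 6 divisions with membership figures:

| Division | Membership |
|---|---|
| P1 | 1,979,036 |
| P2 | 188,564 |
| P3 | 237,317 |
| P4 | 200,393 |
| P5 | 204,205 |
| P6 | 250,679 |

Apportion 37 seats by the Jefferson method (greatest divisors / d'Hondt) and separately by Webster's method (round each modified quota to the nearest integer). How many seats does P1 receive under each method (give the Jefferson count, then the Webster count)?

25 and 24

Jefferson: P1 25, P2 2, P3 3, P4 2, P5 2, P6 3.
Webster: P1 24, P2 2, P3 3, P4 2, P5 3, P6 3.
P1 gets 25 under Jefferson and 24 under Webster.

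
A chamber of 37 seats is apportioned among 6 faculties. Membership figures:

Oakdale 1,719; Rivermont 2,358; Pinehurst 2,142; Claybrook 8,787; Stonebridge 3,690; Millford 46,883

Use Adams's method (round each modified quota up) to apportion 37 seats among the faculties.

Standard divisor 65579/37 ≈ 1772.405; standard quotas: Oakdale 0.970, Rivermont 1.330, Pinehurst 1.209, Claybrook 4.958, Stonebridge 2.082, Millford 26.452.
Rounding up gives 1, 2, 2, 5, 3, 27 = 40 seats, so the divisor must be adjusted.
With modified divisor 1900: modified quotas Oakdale 0.905, Rivermont 1.241, Pinehurst 1.127, Claybrook 4.625, Stonebridge 1.942, Millford 24.675.
Rounding up: Oakdale 1, Rivermont 2, Pinehurst 2, Claybrook 5, Stonebridge 2, Millford 25 (total 37).

Oakdale: 1, Rivermont: 2, Pinehurst: 2, Claybrook: 5, Stonebridge: 2, Millford: 25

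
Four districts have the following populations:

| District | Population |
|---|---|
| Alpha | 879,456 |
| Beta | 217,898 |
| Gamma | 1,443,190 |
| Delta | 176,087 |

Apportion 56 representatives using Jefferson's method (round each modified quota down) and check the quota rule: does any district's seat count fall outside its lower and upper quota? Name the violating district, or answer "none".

Gamma

Standard quotas: Alpha 18.129, Beta 4.492, Gamma 29.750, Delta 3.630.
Jefferson allocation: Alpha 18, Beta 4, Gamma 31, Delta 3.
Gamma has quota 29.750 (lower 29, upper 30) but receives 31 — outside the quota interval.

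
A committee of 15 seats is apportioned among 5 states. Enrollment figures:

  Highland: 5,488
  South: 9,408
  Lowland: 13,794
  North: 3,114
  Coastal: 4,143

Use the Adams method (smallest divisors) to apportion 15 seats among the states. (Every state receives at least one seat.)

Standard divisor 35947/15 ≈ 2396.467; standard quotas: Highland 2.290, South 3.926, Lowland 5.756, North 1.299, Coastal 1.729.
Rounding up gives 3, 4, 6, 2, 2 = 17 seats, so the divisor must be adjusted.
With modified divisor 2900: modified quotas Highland 1.892, South 3.244, Lowland 4.757, North 1.074, Coastal 1.429.
Rounding up: Highland 2, South 4, Lowland 5, North 2, Coastal 2 (total 15).

Highland: 2; South: 4; Lowland: 5; North: 2; Coastal: 2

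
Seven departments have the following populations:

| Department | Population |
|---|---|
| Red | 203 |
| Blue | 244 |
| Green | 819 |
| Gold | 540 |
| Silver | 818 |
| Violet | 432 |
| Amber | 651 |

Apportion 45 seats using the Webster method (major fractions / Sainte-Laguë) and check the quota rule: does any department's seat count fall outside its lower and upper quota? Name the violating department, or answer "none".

none

Standard quotas: Red 2.464, Blue 2.962, Green 9.942, Gold 6.555, Silver 9.930, Violet 5.244, Amber 7.903.
Webster allocation: Red 2, Blue 3, Green 10, Gold 7, Silver 10, Violet 5, Amber 8.
Every allocation lies between the lower and upper quota.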